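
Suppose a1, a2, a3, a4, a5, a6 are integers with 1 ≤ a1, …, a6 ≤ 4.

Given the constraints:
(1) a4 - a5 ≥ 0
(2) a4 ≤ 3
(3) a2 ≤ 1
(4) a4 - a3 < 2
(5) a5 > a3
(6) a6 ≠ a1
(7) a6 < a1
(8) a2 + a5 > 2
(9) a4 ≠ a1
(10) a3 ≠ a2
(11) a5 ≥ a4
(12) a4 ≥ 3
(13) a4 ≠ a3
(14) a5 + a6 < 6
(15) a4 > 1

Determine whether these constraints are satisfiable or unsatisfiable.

Satisfiable

One satisfying assignment is a1 = 2, a2 = 1, a3 = 2, a4 = 3, a5 = 3, a6 = 1.
For the less obvious constraints — constraint 1: a4 - a5 = 0; constraint 4: a4 - a3 = 1; constraint 8: a2 + a5 = 4 — and the others hold by inspection.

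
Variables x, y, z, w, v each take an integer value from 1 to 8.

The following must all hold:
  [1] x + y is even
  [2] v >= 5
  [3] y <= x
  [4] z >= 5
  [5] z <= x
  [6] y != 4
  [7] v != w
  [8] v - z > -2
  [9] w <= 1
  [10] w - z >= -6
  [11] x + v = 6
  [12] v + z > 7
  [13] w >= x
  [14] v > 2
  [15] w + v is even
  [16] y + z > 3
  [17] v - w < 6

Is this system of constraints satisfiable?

From constraints 4 and 5: x ≥ z and z ≥ 5, so x ≥ 5. From constraints 9 and 13: x ≤ w and w ≤ 1, so x ≤ 1. But 1 < 5, so no value of x works.

Unsatisfiable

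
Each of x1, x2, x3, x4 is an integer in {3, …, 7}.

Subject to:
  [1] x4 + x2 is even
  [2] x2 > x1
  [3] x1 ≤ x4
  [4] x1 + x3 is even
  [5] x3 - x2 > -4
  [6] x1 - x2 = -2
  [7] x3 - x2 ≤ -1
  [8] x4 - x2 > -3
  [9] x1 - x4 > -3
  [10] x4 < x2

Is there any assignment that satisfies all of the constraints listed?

Try x1 = 3, x2 = 5, x3 = 3, x4 = 3.
Check constraint 5: x3 - x2 = -2; constraint 6: x1 - x2 = -2. The remaining constraints are straightforward to verify.

Satisfiable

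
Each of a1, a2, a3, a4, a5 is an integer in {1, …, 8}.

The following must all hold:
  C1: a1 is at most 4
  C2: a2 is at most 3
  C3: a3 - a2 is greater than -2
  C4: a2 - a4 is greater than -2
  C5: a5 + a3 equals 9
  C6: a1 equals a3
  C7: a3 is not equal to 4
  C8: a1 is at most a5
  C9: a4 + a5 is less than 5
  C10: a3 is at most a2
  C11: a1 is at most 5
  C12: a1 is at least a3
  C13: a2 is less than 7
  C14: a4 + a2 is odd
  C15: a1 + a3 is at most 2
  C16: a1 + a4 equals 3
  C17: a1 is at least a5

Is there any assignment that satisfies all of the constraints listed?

Unsatisfiable

From constraints 11 and 17: a5 ≤ a1 ≤ 5. From constraints 2 and 10: a3 ≤ a2 ≤ 3. Hence a5 + a3 ≤ 8. But constraint 5 requires a5 + a3 = 9, and 9 > 8. Contradiction.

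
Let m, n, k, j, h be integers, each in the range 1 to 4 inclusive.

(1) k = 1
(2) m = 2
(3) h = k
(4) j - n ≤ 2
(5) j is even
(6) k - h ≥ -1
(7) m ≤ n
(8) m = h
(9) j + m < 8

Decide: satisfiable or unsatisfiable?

Constraint 2 fixes m = 2 and constraint 1 fixes k = 1. Constraints 3 and 8 give m = h = k, so m = k. But 2 ≠ 1 — contradiction.

Unsatisfiable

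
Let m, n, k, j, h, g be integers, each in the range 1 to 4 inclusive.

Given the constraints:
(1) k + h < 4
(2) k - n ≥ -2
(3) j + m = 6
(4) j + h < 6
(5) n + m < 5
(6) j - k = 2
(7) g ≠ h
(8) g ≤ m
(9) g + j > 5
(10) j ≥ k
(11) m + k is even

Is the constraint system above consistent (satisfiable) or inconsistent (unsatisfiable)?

The assignment m = 2, n = 2, k = 2, j = 4, h = 1, g = 2 works:
  constraint 1 holds since k + h = 3.
  constraint 2 holds since k - n = 0.
The rest check out directly.

Satisfiable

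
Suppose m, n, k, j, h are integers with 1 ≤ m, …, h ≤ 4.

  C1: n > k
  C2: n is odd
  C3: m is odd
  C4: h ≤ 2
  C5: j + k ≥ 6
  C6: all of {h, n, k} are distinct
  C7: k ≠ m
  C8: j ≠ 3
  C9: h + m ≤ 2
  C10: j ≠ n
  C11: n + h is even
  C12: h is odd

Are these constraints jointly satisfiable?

Satisfiable

The assignment m = 1, n = 3, k = 2, j = 4, h = 1 works:
  constraint 5 holds since j + k = 6.
  constraint 9 holds since h + m = 2.
The rest check out directly.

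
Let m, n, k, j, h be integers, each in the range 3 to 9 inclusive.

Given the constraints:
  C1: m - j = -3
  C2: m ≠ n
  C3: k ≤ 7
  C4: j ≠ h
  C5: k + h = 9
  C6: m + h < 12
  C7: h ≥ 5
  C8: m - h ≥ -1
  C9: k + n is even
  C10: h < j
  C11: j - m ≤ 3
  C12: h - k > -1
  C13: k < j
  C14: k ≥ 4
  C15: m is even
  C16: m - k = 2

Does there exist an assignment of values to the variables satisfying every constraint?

Satisfiable

Try m = 6, n = 8, k = 4, j = 9, h = 5.
Check constraint 1: m - j = -3; constraint 5: k + h = 9; constraint 6: m + h = 11. The remaining constraints are straightforward to verify.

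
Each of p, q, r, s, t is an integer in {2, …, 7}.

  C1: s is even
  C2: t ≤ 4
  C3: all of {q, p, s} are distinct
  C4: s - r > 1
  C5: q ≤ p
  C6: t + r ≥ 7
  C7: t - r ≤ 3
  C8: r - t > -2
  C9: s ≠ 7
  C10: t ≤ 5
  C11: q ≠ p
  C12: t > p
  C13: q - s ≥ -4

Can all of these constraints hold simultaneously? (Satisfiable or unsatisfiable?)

Take p = 3, q = 2, r = 4, s = 6, t = 4. Then constraint 4: s - r = 2; constraint 6: t + r = 8, and every other listed constraint is also met.

Satisfiable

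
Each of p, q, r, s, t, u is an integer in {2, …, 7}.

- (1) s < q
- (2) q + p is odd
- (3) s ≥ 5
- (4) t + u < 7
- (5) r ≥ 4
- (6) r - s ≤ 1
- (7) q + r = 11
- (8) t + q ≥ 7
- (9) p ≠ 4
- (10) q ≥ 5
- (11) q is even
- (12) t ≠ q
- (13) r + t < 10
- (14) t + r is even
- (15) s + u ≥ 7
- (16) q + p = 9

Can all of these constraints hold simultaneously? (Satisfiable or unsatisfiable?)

Take p = 3, q = 6, r = 5, s = 5, t = 3, u = 3. Then constraint 4: t + u = 6; constraint 6: r - s = 0; constraint 7: q + r = 11, and every other listed constraint is also met.

Satisfiable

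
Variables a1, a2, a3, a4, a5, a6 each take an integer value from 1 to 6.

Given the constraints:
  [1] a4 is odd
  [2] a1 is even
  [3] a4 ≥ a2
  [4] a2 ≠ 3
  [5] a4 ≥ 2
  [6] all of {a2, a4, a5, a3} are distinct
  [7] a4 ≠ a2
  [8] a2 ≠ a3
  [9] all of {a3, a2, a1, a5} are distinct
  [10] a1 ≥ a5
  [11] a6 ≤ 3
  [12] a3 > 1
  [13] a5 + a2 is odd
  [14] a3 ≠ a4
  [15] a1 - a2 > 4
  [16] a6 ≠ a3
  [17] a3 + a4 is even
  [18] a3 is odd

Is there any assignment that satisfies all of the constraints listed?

The assignment a1 = 6, a2 = 1, a3 = 5, a4 = 3, a5 = 4, a6 = 2 works:
  constraint 6 holds since values 1, 3, 4, 5 are distinct.
  constraint 9 holds since values 5, 1, 6, 4 are distinct.
  constraint 15 holds since a1 - a2 = 5.
The rest check out directly.

Satisfiable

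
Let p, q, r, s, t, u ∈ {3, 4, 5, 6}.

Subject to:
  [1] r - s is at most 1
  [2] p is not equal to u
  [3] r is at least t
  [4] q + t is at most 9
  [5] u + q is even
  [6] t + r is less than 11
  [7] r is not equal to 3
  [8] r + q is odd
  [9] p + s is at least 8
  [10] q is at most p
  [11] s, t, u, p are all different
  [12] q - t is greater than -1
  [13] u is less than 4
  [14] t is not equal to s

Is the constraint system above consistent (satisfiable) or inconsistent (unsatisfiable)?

Setting (p, q, r, s, t, u) = (5, 5, 6, 6, 4, 3) satisfies everything: constraint 1: r - s = 0; constraint 4: q + t = 9; constraint 6: t + r = 10, and the others follow.

Satisfiable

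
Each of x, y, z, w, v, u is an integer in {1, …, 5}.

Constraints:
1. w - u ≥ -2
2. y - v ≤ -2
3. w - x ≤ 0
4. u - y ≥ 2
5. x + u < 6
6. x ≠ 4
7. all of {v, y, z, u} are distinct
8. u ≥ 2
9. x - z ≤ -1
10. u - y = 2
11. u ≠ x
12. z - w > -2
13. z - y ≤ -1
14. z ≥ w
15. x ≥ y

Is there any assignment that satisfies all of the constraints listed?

Unsatisfiable

Constraints 1, 3, 4, 9, and 13 give u − y ≥ 2, y − z ≥ 1, z − x ≥ 1, x − w ≥ 0, w − u ≥ -2.
Adding all 5 inequalities: the left sides telescope to 0, and the right sides sum to 2 + 1 + 1 + 0 + (-2) = 2. So 0 ≥ 2, which is false.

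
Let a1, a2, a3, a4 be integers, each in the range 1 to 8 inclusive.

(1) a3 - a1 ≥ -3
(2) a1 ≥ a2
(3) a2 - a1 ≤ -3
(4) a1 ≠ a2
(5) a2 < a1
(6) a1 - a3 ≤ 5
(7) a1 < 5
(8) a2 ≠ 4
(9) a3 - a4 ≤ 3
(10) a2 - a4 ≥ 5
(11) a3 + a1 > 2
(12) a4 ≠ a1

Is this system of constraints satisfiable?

Unsatisfiable

Constraints 1, 3, 9, and 10 give a3 − a1 ≥ -3, a1 − a2 ≥ 3, a2 − a4 ≥ 5, a4 − a3 ≥ -3.
Adding all 4 inequalities: the left sides telescope to 0, and the right sides sum to (-3) + 3 + 5 + (-3) = 2. So 0 ≥ 2, which is false.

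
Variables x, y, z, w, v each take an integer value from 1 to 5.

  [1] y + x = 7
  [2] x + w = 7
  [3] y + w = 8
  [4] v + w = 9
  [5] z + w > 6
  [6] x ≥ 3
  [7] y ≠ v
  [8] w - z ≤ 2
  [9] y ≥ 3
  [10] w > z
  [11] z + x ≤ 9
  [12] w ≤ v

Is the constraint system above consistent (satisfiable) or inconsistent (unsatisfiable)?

One satisfying assignment is x = 3, y = 4, z = 3, w = 4, v = 5.
For the less obvious constraints — constraint 1: y + x = 7; constraint 2: x + w = 7; constraint 3: y + w = 8 — and the others hold by inspection.

Satisfiable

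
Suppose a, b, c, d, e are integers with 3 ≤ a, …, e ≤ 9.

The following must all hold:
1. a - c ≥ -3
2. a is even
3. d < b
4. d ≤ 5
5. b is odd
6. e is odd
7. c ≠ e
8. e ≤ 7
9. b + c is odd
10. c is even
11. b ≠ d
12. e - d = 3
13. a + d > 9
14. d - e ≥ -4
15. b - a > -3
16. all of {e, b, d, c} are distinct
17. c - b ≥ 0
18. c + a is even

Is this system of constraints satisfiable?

Satisfiable

Try a = 6, b = 5, c = 8, d = 4, e = 7.
Check constraint 1: a - c = -2; constraint 12: e - d = 3. The remaining constraints are straightforward to verify.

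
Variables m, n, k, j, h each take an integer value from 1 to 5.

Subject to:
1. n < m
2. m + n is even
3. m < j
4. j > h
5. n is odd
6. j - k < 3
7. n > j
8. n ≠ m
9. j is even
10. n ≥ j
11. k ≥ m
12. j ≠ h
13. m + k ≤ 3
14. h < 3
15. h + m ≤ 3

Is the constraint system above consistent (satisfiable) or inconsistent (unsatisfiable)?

Constraints 1, 3, and 7 give n < m, m < j, j < n. Chaining: n < m < j < n, which forces n < n — impossible.

Unsatisfiable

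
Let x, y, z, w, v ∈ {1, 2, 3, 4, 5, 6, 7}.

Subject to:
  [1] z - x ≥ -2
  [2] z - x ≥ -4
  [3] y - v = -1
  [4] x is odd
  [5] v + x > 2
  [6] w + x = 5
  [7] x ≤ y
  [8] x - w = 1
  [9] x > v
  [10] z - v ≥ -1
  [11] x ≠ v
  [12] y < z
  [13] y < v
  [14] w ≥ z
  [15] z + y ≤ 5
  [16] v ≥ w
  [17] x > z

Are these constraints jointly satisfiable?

Unsatisfiable

Constraints 7, 9, 12, 14, and 16 give x ≤ y, y < z, z ≤ w, w ≤ v, v < x. Chaining: x ≤ y < z ≤ w ≤ v < x, which forces x < x — impossible.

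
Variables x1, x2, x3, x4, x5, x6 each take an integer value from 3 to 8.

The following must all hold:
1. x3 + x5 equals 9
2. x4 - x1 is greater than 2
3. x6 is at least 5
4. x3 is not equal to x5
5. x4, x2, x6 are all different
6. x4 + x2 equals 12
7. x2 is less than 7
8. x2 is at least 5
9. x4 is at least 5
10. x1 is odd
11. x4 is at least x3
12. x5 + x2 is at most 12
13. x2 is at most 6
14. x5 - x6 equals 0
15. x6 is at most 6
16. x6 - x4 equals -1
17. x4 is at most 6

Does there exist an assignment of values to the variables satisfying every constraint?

Constraints 3, 8, 9, 13, 15, and 17 confine each of x4, x2, x6 to the 2 values {5, 6}.
Constraint 5 requires all 3 of them to be distinct, but only 2 values are available — impossible by the pigeonhole principle.

Unsatisfiable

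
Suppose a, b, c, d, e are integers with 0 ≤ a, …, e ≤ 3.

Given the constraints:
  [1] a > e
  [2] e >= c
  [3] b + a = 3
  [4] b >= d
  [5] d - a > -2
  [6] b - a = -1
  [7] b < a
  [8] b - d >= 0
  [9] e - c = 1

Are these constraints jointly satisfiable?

Satisfiable

One satisfying assignment is a = 2, b = 1, c = 0, d = 1, e = 1.
For the less obvious constraints — constraint 3: b + a = 3; constraint 5: d - a = -1; constraint 6: b - a = -1 — and the others hold by inspection.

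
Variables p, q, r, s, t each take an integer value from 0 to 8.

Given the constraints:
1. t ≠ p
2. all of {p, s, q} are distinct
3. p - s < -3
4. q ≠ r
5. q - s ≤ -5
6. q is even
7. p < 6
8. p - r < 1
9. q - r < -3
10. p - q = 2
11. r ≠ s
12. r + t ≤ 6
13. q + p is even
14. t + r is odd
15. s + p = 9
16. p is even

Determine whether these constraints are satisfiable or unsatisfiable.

Try p = 2, q = 0, r = 4, s = 7, t = 1.
Check constraint 3: p - s = -5; constraint 5: q - s = -7. The remaining constraints are straightforward to verify.

Satisfiable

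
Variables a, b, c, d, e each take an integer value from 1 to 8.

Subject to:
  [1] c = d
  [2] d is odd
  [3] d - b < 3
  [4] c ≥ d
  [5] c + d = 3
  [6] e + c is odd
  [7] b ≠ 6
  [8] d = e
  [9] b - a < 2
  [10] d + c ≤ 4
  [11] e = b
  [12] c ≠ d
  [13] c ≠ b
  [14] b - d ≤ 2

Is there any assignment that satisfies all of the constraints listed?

Unsatisfiable

From constraints 1, 8, and 11, c = d = e = b, so c = b. But constraint 13 says c ≠ b. Contradiction.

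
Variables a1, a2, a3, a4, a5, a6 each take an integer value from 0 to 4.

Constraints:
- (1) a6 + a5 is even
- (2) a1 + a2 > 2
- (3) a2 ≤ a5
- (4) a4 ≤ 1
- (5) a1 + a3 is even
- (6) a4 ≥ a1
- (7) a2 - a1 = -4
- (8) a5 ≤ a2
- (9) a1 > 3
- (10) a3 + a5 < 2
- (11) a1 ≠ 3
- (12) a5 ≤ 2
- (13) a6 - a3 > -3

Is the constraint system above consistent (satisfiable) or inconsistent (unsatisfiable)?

From constraint 9: a1 ≥ 4. From constraints 4 and 6: a1 ≤ a4 and a4 ≤ 1, so a1 ≤ 1. But 1 < 4, so no value of a1 works.

Unsatisfiable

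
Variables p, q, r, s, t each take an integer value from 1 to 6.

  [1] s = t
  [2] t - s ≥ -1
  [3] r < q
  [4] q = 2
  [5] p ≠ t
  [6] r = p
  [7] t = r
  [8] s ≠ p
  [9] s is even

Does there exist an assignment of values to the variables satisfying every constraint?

Unsatisfiable

From constraints 1, 6, and 7, s = t = r = p, so s = p. But constraint 8 says s ≠ p. Contradiction.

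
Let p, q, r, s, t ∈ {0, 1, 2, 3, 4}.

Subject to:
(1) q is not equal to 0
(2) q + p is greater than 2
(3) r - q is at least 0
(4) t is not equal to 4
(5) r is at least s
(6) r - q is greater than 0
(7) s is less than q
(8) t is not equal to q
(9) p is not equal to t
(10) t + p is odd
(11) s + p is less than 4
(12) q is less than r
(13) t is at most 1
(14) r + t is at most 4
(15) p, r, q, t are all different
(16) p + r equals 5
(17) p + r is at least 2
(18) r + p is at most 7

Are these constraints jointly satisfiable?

Setting (p, q, r, s, t) = (1, 3, 4, 0, 0) satisfies everything: constraint 2: q + p = 4; constraint 3: r - q = 1; constraint 6: r - q = 1, and the others follow.

Satisfiable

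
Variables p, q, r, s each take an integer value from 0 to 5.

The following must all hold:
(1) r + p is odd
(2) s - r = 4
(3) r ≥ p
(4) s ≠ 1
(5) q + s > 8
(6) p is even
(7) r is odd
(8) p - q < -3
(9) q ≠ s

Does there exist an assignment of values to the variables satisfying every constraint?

Satisfiable

The assignment p = 0, q = 4, r = 1, s = 5 works:
  constraint 2 holds since s - r = 4.
  constraint 5 holds since q + s = 9.
The rest check out directly.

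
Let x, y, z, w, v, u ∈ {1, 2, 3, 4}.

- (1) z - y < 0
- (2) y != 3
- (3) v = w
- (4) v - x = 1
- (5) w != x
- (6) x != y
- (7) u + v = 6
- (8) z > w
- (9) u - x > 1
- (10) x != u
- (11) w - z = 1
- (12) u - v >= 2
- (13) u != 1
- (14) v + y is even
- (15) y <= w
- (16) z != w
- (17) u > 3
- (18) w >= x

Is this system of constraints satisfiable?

Constraints 1, 8, and 15 give y ≤ w, w < z, z < y. Chaining: y ≤ w < z < y, which forces y < y — impossible.

Unsatisfiable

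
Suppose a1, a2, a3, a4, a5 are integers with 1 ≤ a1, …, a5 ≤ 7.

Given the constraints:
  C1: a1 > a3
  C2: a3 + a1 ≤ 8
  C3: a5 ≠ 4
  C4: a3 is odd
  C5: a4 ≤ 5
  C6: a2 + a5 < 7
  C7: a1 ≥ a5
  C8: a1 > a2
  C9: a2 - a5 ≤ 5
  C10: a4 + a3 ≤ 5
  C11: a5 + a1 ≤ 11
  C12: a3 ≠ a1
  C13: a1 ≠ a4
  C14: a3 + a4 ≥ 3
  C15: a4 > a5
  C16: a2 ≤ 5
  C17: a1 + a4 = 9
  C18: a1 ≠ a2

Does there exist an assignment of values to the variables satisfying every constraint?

Setting (a1, a2, a3, a4, a5) = (7, 5, 1, 2, 1) satisfies everything: constraint 2: a3 + a1 = 8; constraint 6: a2 + a5 = 6; constraint 9: a2 - a5 = 4, and the others follow.

Satisfiable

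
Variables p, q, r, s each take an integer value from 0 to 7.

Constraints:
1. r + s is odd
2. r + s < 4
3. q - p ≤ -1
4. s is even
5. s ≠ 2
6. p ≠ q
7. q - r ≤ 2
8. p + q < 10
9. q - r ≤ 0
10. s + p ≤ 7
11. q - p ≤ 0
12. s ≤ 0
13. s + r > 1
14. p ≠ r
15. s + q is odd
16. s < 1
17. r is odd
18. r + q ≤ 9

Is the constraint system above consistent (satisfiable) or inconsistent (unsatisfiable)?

Setting (p, q, r, s) = (5, 3, 3, 0) satisfies everything: constraint 2: r + s = 3; constraint 3: q - p = -2, and the others follow.

Satisfiable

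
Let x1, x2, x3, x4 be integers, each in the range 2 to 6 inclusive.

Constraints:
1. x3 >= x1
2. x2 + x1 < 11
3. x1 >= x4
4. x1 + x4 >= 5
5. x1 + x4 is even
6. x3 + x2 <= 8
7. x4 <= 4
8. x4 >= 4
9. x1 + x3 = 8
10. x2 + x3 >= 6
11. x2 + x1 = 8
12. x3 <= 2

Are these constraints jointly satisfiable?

Unsatisfiable

From constraints 3 and 8: x1 ≥ x4 and x4 ≥ 4, so x1 ≥ 4. From constraints 1 and 12: x1 ≤ x3 and x3 ≤ 2, so x1 ≤ 2. But 2 < 4, so no value of x1 works.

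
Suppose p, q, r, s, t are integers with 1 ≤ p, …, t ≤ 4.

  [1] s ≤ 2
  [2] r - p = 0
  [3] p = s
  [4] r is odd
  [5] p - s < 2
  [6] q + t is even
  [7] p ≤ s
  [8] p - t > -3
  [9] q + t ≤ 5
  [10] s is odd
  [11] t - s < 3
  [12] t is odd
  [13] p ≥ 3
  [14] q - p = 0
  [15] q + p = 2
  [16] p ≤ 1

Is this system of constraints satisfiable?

Unsatisfiable

From constraint 13: p ≥ 3. From constraints 1 and 7: p ≤ s and s ≤ 2, so p ≤ 2. But 2 < 3, so no value of p works.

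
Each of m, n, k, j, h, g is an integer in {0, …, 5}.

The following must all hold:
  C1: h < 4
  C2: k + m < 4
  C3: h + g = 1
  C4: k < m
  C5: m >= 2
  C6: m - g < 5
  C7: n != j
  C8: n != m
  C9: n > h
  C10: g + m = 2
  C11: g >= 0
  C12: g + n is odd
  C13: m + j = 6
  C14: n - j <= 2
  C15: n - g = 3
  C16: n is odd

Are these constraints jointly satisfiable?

Satisfiable

Take m = 2, n = 3, k = 1, j = 4, h = 1, g = 0. Then constraint 2: k + m = 3; constraint 3: h + g = 1, and every other listed constraint is also met.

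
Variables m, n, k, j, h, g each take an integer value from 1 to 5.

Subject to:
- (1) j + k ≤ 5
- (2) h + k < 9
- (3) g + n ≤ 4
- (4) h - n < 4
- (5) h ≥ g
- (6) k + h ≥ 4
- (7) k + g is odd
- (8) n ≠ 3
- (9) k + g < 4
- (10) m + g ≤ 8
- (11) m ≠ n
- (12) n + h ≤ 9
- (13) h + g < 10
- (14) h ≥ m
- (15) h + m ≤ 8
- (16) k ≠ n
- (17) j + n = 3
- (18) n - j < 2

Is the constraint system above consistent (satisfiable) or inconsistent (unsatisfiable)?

The assignment m = 3, n = 2, k = 1, j = 1, h = 5, g = 2 works:
  constraint 1 holds since j + k = 2.
  constraint 2 holds since h + k = 6.
The rest check out directly.

Satisfiable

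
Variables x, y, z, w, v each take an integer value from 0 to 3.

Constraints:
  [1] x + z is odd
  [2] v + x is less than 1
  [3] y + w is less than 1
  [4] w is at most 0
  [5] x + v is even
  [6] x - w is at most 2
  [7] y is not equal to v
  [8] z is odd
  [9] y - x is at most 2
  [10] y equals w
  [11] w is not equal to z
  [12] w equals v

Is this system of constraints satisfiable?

From constraints 10 and 12, y = w = v, so y = v. But constraint 7 says y ≠ v. Contradiction.

Unsatisfiable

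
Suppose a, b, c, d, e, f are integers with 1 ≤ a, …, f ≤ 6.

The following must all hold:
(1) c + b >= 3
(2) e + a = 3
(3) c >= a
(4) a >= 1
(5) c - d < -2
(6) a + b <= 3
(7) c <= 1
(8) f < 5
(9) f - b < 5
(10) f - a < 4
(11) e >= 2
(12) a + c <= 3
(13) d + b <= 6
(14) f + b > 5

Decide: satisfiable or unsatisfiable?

Satisfiable

The assignment a = 1, b = 2, c = 1, d = 4, e = 2, f = 4 works:
  constraint 1 holds since c + b = 3.
  constraint 2 holds since e + a = 3.
The rest check out directly.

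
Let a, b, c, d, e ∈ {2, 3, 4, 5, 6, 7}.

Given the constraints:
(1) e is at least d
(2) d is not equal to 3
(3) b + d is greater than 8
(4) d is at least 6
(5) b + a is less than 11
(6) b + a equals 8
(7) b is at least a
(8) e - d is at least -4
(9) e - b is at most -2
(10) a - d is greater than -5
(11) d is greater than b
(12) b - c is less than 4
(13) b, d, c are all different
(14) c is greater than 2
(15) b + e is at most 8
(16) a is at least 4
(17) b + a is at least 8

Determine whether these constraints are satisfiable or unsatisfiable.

From constraints 7 and 16: b ≥ a ≥ 4. From constraints 1 and 4: e ≥ d ≥ 6. Hence b + e ≥ 10. But constraint 15 requires b + e ≤ 8, and 8 < 10. Contradiction.

Unsatisfiable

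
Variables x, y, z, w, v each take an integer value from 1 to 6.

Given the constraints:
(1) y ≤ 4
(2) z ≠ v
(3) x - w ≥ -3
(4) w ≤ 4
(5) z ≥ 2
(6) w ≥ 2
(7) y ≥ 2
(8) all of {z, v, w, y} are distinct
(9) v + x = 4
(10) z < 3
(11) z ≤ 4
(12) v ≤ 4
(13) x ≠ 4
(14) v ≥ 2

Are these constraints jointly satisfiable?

Unsatisfiable

Constraints 1, 4, 5, 6, 7, 11, 12, and 14 confine each of z, v, w, y to the 3 values {2, …, 4}.
Constraint 8 requires all 4 of them to be distinct, but only 3 values are available — impossible by the pigeonhole principle.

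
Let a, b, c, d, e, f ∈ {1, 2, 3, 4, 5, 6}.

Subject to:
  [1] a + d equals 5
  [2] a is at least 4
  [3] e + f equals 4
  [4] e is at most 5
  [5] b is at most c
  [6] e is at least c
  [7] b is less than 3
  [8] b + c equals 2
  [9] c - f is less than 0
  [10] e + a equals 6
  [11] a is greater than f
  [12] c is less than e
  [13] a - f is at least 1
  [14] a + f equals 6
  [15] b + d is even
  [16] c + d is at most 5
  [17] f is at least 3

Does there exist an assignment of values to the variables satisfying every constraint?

From constraint 2: a ≥ 4. From constraint 17: f ≥ 3. Hence a + f ≥ 7. But constraint 14 requires a + f = 6, and 6 < 7. Contradiction.

Unsatisfiable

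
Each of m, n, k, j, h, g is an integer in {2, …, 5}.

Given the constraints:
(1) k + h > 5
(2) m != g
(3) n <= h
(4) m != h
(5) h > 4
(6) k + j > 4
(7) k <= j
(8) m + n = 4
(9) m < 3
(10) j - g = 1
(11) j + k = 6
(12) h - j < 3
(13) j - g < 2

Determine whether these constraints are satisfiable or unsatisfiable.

Satisfiable

Take m = 2, n = 2, k = 2, j = 4, h = 5, g = 3. Then constraint 1: k + h = 7; constraint 6: k + j = 6; constraint 8: m + n = 4, and every other listed constraint is also met.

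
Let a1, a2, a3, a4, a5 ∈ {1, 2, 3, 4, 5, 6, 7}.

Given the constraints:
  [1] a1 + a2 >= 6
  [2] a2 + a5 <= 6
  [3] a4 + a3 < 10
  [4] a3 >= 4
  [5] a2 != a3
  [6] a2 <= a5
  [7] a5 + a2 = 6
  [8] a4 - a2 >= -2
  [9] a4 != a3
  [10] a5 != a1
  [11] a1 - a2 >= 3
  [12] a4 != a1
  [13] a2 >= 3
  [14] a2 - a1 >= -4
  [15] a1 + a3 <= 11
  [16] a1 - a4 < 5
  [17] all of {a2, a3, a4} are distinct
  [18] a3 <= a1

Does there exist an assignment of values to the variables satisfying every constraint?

Satisfiable

Take a1 = 6, a2 = 3, a3 = 5, a4 = 4, a5 = 3. Then constraint 1: a1 + a2 = 9; constraint 2: a2 + a5 = 6; constraint 3: a4 + a3 = 9, and every other listed constraint is also met.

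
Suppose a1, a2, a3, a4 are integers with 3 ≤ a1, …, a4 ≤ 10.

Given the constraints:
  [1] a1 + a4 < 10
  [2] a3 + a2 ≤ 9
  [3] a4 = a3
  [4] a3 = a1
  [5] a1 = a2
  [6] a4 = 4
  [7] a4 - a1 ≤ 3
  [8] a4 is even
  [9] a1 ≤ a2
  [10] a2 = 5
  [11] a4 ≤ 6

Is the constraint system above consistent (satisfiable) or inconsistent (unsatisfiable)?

Unsatisfiable

Constraint 6 fixes a4 = 4 and constraint 10 fixes a2 = 5. Constraints 3, 4, and 5 give a4 = a3 = a1 = a2, so a4 = a2. But 4 ≠ 5 — contradiction.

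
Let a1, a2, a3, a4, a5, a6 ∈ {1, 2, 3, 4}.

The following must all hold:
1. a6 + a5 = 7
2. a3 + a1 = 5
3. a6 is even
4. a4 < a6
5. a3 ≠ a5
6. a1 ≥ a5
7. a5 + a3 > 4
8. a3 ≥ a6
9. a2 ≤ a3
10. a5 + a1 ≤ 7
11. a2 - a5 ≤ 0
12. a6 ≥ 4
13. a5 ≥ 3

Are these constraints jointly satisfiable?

From constraints 8 and 12: a3 ≥ a6 ≥ 4. From constraints 6 and 13: a1 ≥ a5 ≥ 3. Hence a3 + a1 ≥ 7. But constraint 2 requires a3 + a1 = 5, and 5 < 7. Contradiction.

Unsatisfiable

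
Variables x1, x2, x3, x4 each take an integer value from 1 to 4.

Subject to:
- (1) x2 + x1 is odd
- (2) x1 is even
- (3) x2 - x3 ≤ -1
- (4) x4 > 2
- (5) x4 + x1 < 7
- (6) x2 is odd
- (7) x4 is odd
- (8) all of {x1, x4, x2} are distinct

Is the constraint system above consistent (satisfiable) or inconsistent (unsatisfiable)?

The assignment x1 = 2, x2 = 1, x3 = 2, x4 = 3 works:
  constraint 3 holds since x2 - x3 = -1.
  constraint 5 holds since x4 + x1 = 5.
The rest check out directly.

Satisfiable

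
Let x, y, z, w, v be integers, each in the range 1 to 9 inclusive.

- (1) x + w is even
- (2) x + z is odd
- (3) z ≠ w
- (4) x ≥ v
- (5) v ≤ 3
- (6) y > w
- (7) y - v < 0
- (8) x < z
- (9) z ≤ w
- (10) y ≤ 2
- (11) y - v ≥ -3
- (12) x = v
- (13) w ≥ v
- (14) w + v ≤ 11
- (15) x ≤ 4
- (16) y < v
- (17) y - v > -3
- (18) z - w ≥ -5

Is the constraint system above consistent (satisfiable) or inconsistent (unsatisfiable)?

Unsatisfiable

Constraints 4, 6, 8, 9, and 16 give y < v, v ≤ x, x < z, z ≤ w, w < y. Chaining: y < v ≤ x < z ≤ w < y, which forces y < y — impossible.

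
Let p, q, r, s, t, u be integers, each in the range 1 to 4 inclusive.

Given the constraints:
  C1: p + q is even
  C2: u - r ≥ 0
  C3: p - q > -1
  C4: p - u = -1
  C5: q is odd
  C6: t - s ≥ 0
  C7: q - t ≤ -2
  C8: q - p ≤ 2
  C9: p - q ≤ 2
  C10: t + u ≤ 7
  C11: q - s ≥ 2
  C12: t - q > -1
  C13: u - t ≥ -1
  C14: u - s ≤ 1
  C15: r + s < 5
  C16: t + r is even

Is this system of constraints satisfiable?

Constraints 7, 11, 13, and 14 give s − u ≥ -1, u − t ≥ -1, t − q ≥ 2, q − s ≥ 2.
Adding all 4 inequalities: the left sides telescope to 0, and the right sides sum to (-1) + (-1) + 2 + 2 = 2. So 0 ≥ 2, which is false.

Unsatisfiable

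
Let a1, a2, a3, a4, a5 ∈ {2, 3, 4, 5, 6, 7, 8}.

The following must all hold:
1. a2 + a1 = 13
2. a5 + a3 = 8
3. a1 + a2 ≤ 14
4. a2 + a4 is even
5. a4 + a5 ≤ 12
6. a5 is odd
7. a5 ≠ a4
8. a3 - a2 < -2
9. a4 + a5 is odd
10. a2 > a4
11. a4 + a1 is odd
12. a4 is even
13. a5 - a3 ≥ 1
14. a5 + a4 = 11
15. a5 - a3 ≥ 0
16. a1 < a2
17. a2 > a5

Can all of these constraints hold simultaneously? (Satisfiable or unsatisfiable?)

Take a1 = 5, a2 = 8, a3 = 3, a4 = 6, a5 = 5. Then constraint 1: a2 + a1 = 13; constraint 2: a5 + a3 = 8; constraint 3: a1 + a2 = 13, and every other listed constraint is also met.

Satisfiable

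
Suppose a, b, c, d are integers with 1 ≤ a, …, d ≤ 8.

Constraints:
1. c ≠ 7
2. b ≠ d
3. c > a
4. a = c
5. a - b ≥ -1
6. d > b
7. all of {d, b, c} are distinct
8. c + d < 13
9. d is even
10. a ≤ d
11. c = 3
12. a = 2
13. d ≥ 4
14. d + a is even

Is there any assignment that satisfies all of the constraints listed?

Constraint 12 fixes a = 2 and constraint 11 fixes c = 3, but constraint 4 requires a = c. Since 2 ≠ 3, contradiction.

Unsatisfiable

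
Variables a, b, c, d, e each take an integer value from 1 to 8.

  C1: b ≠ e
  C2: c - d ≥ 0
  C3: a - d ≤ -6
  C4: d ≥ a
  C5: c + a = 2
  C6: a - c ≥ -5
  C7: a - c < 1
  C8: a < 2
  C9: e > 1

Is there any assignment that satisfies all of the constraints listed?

Unsatisfiable

Constraints 2, 3, and 6 give d − a ≥ 6, a − c ≥ -5, c − d ≥ 0.
Adding all 3 inequalities: the left sides telescope to 0, and the right sides sum to 6 + (-5) + 0 = 1. So 0 ≥ 1, which is false.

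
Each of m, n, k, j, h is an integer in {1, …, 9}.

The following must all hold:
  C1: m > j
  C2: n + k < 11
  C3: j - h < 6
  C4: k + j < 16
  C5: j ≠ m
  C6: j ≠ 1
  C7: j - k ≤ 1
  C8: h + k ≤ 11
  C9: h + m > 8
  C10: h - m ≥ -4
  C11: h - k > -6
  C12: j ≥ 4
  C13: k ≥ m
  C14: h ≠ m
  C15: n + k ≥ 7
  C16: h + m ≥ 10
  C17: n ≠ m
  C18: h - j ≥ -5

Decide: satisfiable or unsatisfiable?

Setting (m, n, k, j, h) = (7, 1, 7, 6, 3) satisfies everything: constraint 2: n + k = 8; constraint 3: j - h = 3; constraint 4: k + j = 13, and the others follow.

Satisfiable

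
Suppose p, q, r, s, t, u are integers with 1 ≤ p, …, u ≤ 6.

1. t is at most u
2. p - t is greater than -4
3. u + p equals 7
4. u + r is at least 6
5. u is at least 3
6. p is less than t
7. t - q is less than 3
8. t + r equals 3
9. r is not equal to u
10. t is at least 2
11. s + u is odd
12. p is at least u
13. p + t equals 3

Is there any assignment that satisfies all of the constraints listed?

Unsatisfiable

From constraints 5 and 12: p ≥ u ≥ 3. From constraint 10: t ≥ 2. Hence p + t ≥ 5. But constraint 13 requires p + t = 3, and 3 < 5. Contradiction.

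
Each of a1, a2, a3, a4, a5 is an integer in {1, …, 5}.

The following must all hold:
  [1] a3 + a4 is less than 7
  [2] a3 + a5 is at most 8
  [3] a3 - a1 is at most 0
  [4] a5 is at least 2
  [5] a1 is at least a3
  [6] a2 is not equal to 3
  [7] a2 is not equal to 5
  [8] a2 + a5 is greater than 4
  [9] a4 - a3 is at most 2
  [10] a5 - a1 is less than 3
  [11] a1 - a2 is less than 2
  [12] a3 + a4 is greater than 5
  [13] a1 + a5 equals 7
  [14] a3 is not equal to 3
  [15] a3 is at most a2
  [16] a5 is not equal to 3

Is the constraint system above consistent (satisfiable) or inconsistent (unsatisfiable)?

Satisfiable

Take a1 = 3, a2 = 2, a3 = 2, a4 = 4, a5 = 4. Then constraint 1: a3 + a4 = 6; constraint 2: a3 + a5 = 6, and every other listed constraint is also met.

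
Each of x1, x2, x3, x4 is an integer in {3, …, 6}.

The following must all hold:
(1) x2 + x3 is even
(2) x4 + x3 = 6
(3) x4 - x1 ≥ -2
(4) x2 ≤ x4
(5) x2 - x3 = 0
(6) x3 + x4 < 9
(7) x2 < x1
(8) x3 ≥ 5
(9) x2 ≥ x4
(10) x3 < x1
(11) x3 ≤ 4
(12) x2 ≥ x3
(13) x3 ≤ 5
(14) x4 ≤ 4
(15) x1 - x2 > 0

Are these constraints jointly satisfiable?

Unsatisfiable

From constraints 8 and 12: x2 ≥ x3 and x3 ≥ 5, so x2 ≥ 5. From constraints 4 and 14: x2 ≤ x4 and x4 ≤ 4, so x2 ≤ 4. But 4 < 5, so no value of x2 works.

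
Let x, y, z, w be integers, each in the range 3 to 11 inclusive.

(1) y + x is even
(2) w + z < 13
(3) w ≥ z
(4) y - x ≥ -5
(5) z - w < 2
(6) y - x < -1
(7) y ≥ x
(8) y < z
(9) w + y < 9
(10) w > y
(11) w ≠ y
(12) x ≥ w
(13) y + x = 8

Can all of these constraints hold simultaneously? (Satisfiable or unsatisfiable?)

Unsatisfiable

Constraints 3, 7, 8, and 12 give w ≤ x, x ≤ y, y < z, z ≤ w. Chaining: w ≤ x ≤ y < z ≤ w, which forces w < w — impossible.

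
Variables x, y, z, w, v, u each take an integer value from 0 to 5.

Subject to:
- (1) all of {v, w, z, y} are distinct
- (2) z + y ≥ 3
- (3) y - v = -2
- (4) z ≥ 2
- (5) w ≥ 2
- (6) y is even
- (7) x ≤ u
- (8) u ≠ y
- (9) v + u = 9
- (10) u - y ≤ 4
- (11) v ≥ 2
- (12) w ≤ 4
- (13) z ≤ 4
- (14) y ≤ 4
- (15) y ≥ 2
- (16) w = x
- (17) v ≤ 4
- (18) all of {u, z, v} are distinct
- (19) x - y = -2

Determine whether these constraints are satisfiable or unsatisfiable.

Unsatisfiable

Constraints 4, 5, 11, 12, 13, 14, 15, and 17 confine each of v, w, z, y to the 3 values {2, …, 4}.
Constraint 1 requires all 4 of them to be distinct, but only 3 values are available — impossible by the pigeonhole principle.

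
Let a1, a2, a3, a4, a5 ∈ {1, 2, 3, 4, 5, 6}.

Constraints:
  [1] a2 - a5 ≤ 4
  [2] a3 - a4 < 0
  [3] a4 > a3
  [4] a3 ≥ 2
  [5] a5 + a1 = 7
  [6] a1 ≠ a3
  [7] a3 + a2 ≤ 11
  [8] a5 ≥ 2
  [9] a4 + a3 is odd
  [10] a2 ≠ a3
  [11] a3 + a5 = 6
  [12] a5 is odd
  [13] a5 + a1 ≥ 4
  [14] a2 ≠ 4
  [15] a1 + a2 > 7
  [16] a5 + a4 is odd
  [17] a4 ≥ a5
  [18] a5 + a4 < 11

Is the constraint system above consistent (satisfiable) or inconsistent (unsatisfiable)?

Take a1 = 4, a2 = 5, a3 = 3, a4 = 6, a5 = 3. Then constraint 1: a2 - a5 = 2; constraint 2: a3 - a4 = -3, and every other listed constraint is also met.

Satisfiable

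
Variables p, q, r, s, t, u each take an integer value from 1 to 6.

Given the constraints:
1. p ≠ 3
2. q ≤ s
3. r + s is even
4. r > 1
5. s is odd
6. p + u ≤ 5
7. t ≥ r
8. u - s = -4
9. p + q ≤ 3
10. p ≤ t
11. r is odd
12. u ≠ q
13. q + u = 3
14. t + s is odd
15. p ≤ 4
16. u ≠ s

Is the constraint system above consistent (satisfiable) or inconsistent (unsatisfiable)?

Satisfiable

Try p = 1, q = 2, r = 3, s = 5, t = 6, u = 1.
Check constraint 6: p + u = 2; constraint 8: u - s = -4. The remaining constraints are straightforward to verify.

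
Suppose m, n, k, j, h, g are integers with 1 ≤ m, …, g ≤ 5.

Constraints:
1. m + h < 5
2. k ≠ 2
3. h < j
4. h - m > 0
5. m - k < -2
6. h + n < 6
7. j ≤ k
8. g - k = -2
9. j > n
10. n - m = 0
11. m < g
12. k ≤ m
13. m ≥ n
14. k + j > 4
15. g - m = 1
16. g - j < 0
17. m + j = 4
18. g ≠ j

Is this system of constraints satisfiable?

Constraints 7, 11, 12, and 16 give m < g, g < j, j ≤ k, k ≤ m. Chaining: m < g < j ≤ k ≤ m, which forces m < m — impossible.

Unsatisfiable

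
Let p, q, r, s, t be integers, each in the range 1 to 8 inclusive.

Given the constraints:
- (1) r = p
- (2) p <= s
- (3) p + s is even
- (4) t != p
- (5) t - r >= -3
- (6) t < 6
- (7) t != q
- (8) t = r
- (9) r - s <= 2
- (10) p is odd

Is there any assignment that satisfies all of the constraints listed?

From constraints 1 and 8, t = r = p, so t = p. But constraint 4 says t ≠ p. Contradiction.

Unsatisfiable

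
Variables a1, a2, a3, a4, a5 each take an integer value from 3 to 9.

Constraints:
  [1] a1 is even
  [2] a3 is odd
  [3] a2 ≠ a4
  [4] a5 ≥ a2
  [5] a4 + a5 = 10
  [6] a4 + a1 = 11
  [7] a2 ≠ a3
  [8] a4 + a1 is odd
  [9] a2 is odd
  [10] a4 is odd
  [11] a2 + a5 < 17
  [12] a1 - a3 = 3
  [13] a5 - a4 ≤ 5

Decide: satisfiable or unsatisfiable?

One satisfying assignment is a1 = 8, a2 = 7, a3 = 5, a4 = 3, a5 = 7.
For the less obvious constraints — constraint 5: a4 + a5 = 10; constraint 6: a4 + a1 = 11 — and the others hold by inspection.

Satisfiable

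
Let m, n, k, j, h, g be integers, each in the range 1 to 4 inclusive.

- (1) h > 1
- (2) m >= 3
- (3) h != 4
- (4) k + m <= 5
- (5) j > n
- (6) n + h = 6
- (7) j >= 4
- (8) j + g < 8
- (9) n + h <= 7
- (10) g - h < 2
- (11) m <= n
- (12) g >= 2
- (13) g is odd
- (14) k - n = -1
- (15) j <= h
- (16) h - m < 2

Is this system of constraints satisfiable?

Unsatisfiable

From constraints 2 and 11: n ≥ m ≥ 3. From constraints 7 and 15: h ≥ j ≥ 4. Hence n + h ≥ 7. But constraint 6 requires n + h = 6, and 6 < 7. Contradiction.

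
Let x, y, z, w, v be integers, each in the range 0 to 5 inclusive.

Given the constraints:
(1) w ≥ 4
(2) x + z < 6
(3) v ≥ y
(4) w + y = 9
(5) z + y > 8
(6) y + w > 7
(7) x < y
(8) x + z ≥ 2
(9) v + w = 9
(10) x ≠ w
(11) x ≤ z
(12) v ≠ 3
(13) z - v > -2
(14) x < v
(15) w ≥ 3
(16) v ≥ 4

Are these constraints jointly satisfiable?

The assignment x = 0, y = 5, z = 5, w = 4, v = 5 works:
  constraint 2 holds since x + z = 5.
  constraint 4 holds since w + y = 9.
  constraint 5 holds since z + y = 10.
The rest check out directly.

Satisfiable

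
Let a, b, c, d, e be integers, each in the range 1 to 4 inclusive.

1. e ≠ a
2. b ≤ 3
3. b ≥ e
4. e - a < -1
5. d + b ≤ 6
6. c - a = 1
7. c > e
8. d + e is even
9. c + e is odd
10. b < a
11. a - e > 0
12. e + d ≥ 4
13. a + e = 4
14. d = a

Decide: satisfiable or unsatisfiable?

Satisfiable

Take a = 3, b = 1, c = 4, d = 3, e = 1. Then constraint 4: e - a = -2; constraint 5: d + b = 4, and every other listed constraint is also met.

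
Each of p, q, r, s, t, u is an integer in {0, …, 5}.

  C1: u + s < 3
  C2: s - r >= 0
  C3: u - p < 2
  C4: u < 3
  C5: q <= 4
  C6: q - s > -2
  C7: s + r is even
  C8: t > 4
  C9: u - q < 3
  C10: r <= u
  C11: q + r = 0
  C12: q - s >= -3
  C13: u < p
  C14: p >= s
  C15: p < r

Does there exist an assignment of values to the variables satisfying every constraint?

Constraints 10, 13, and 15 give r ≤ u, u < p, p < r. Chaining: r ≤ u < p < r, which forces r < r — impossible.

Unsatisfiable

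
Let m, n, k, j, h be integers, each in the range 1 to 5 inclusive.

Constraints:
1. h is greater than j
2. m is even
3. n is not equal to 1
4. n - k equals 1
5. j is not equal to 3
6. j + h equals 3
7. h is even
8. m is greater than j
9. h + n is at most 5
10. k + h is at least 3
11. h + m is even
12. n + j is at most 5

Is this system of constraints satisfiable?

Satisfiable

Try m = 4, n = 2, k = 1, j = 1, h = 2.
Check constraint 4: n - k = 1; constraint 6: j + h = 3; constraint 9: h + n = 4. The remaining constraints are straightforward to verify.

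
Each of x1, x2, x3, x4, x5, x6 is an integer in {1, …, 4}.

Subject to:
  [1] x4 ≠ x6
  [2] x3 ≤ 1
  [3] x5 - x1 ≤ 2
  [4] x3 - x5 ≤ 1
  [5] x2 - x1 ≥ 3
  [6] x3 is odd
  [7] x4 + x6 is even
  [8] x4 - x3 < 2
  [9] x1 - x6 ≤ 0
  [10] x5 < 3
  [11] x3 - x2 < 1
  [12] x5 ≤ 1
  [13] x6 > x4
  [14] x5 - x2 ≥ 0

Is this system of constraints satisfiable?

Unsatisfiable

Constraints 3, 5, and 14 give x1 − x5 ≥ -2, x5 − x2 ≥ 0, x2 − x1 ≥ 3.
Adding all 3 inequalities: the left sides telescope to 0, and the right sides sum to (-2) + 0 + 3 = 1. So 0 ≥ 1, which is false.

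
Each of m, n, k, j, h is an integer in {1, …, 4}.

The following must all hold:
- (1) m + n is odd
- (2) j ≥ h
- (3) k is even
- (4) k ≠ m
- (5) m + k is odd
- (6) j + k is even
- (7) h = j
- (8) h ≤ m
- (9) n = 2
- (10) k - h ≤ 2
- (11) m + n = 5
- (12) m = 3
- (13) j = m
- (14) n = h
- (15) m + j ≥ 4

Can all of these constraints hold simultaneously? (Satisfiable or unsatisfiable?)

Unsatisfiable

Constraint 9 fixes n = 2 and constraint 12 fixes m = 3. Constraints 7, 13, and 14 give n = h = j = m, so n = m. But 2 ≠ 3 — contradiction.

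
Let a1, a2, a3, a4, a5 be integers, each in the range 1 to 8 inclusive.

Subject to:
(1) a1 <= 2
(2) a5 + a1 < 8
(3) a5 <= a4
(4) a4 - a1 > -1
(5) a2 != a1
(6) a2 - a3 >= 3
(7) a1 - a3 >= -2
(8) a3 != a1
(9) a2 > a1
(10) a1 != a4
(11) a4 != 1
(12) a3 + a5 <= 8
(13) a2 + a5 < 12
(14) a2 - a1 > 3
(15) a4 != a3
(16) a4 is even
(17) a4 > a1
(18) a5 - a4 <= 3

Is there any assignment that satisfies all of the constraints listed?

Try a1 = 2, a2 = 7, a3 = 1, a4 = 4, a5 = 4.
Check constraint 2: a5 + a1 = 6; constraint 4: a4 - a1 = 2; constraint 6: a2 - a3 = 6. The remaining constraints are straightforward to verify.

Satisfiable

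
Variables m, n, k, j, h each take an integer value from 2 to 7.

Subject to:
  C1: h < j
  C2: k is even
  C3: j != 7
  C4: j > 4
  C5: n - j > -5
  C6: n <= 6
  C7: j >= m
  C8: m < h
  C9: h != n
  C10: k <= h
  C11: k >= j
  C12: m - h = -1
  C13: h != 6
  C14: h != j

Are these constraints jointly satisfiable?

Constraints 1, 10, and 11 give h < j, j ≤ k, k ≤ h. Chaining: h < j ≤ k ≤ h, which forces h < h — impossible.

Unsatisfiable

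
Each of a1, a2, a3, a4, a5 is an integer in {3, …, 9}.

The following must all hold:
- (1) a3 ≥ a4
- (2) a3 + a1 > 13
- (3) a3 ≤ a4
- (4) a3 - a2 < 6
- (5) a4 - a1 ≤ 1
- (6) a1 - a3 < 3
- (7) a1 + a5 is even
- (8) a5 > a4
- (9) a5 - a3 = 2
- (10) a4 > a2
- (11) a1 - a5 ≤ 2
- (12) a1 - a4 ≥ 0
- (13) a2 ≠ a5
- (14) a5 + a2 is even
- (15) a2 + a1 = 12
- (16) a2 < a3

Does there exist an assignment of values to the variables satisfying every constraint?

Try a1 = 9, a2 = 3, a3 = 7, a4 = 7, a5 = 9.
Check constraint 2: a3 + a1 = 16; constraint 4: a3 - a2 = 4. The remaining constraints are straightforward to verify.

Satisfiable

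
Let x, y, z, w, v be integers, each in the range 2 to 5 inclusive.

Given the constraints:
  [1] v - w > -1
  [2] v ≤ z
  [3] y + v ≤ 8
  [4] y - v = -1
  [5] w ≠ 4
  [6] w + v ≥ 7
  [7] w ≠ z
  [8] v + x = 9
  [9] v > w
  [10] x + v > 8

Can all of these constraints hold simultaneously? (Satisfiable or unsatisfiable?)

Satisfiable

Setting (x, y, z, w, v) = (5, 3, 5, 3, 4) satisfies everything: constraint 1: v - w = 1; constraint 3: y + v = 7; constraint 4: y - v = -1, and the others follow.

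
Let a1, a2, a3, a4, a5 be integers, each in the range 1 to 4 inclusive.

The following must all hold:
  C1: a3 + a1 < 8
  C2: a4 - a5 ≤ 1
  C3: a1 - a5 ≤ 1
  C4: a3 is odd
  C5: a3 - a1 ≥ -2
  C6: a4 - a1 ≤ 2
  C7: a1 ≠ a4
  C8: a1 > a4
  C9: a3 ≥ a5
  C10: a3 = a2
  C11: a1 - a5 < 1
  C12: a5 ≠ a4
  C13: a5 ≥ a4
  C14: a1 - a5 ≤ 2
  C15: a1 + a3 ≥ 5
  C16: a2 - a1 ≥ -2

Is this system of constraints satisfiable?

Satisfiable

One satisfying assignment is a1 = 3, a2 = 3, a3 = 3, a4 = 2, a5 = 3.
For the less obvious constraints — constraint 1: a3 + a1 = 6; constraint 2: a4 - a5 = -1 — and the others hold by inspection.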